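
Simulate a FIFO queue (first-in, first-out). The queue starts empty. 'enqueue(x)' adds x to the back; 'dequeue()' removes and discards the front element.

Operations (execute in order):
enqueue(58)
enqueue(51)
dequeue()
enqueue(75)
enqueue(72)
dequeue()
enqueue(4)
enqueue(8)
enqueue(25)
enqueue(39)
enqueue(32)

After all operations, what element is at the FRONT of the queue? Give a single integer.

enqueue(58): queue = [58]
enqueue(51): queue = [58, 51]
dequeue(): queue = [51]
enqueue(75): queue = [51, 75]
enqueue(72): queue = [51, 75, 72]
dequeue(): queue = [75, 72]
enqueue(4): queue = [75, 72, 4]
enqueue(8): queue = [75, 72, 4, 8]
enqueue(25): queue = [75, 72, 4, 8, 25]
enqueue(39): queue = [75, 72, 4, 8, 25, 39]
enqueue(32): queue = [75, 72, 4, 8, 25, 39, 32]

Answer: 75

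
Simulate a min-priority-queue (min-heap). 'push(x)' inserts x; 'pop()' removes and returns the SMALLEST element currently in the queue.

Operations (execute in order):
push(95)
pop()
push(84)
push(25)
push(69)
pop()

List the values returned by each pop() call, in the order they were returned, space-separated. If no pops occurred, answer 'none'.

Answer: 95 25

Derivation:
push(95): heap contents = [95]
pop() → 95: heap contents = []
push(84): heap contents = [84]
push(25): heap contents = [25, 84]
push(69): heap contents = [25, 69, 84]
pop() → 25: heap contents = [69, 84]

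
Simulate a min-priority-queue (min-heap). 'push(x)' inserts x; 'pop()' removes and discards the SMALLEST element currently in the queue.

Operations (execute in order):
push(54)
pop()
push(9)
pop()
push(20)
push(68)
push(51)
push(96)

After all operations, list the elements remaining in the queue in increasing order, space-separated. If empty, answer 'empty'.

Answer: 20 51 68 96

Derivation:
push(54): heap contents = [54]
pop() → 54: heap contents = []
push(9): heap contents = [9]
pop() → 9: heap contents = []
push(20): heap contents = [20]
push(68): heap contents = [20, 68]
push(51): heap contents = [20, 51, 68]
push(96): heap contents = [20, 51, 68, 96]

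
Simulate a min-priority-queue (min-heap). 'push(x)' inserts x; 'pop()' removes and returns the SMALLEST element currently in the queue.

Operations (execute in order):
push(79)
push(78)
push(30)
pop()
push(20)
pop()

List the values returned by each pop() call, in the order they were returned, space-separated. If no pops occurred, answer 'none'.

push(79): heap contents = [79]
push(78): heap contents = [78, 79]
push(30): heap contents = [30, 78, 79]
pop() → 30: heap contents = [78, 79]
push(20): heap contents = [20, 78, 79]
pop() → 20: heap contents = [78, 79]

Answer: 30 20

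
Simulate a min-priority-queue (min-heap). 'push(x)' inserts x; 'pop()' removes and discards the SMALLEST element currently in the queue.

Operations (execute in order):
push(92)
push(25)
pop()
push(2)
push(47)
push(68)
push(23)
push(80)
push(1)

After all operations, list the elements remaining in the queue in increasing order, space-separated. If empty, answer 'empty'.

Answer: 1 2 23 47 68 80 92

Derivation:
push(92): heap contents = [92]
push(25): heap contents = [25, 92]
pop() → 25: heap contents = [92]
push(2): heap contents = [2, 92]
push(47): heap contents = [2, 47, 92]
push(68): heap contents = [2, 47, 68, 92]
push(23): heap contents = [2, 23, 47, 68, 92]
push(80): heap contents = [2, 23, 47, 68, 80, 92]
push(1): heap contents = [1, 2, 23, 47, 68, 80, 92]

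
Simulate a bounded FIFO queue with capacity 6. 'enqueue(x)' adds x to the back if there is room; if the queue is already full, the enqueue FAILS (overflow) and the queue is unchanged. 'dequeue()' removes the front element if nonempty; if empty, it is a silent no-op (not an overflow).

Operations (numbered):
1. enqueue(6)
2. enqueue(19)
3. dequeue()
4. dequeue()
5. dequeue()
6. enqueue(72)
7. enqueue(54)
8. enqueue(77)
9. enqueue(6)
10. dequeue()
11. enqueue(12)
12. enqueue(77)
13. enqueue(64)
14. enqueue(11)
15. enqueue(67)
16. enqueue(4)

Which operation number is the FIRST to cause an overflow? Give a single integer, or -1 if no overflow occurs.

Answer: 14

Derivation:
1. enqueue(6): size=1
2. enqueue(19): size=2
3. dequeue(): size=1
4. dequeue(): size=0
5. dequeue(): empty, no-op, size=0
6. enqueue(72): size=1
7. enqueue(54): size=2
8. enqueue(77): size=3
9. enqueue(6): size=4
10. dequeue(): size=3
11. enqueue(12): size=4
12. enqueue(77): size=5
13. enqueue(64): size=6
14. enqueue(11): size=6=cap → OVERFLOW (fail)
15. enqueue(67): size=6=cap → OVERFLOW (fail)
16. enqueue(4): size=6=cap → OVERFLOW (fail)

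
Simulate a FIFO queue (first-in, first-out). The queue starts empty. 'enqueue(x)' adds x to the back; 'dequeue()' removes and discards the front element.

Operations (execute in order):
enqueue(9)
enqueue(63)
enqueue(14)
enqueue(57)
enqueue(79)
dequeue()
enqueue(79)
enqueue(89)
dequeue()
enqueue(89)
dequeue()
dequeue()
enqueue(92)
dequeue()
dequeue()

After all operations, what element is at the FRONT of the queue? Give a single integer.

Answer: 89

Derivation:
enqueue(9): queue = [9]
enqueue(63): queue = [9, 63]
enqueue(14): queue = [9, 63, 14]
enqueue(57): queue = [9, 63, 14, 57]
enqueue(79): queue = [9, 63, 14, 57, 79]
dequeue(): queue = [63, 14, 57, 79]
enqueue(79): queue = [63, 14, 57, 79, 79]
enqueue(89): queue = [63, 14, 57, 79, 79, 89]
dequeue(): queue = [14, 57, 79, 79, 89]
enqueue(89): queue = [14, 57, 79, 79, 89, 89]
dequeue(): queue = [57, 79, 79, 89, 89]
dequeue(): queue = [79, 79, 89, 89]
enqueue(92): queue = [79, 79, 89, 89, 92]
dequeue(): queue = [79, 89, 89, 92]
dequeue(): queue = [89, 89, 92]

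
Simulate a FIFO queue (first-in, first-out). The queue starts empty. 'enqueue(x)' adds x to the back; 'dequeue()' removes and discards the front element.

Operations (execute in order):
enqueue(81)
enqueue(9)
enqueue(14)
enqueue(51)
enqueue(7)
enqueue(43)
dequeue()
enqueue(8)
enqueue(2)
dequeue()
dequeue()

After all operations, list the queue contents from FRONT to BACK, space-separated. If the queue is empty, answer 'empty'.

enqueue(81): [81]
enqueue(9): [81, 9]
enqueue(14): [81, 9, 14]
enqueue(51): [81, 9, 14, 51]
enqueue(7): [81, 9, 14, 51, 7]
enqueue(43): [81, 9, 14, 51, 7, 43]
dequeue(): [9, 14, 51, 7, 43]
enqueue(8): [9, 14, 51, 7, 43, 8]
enqueue(2): [9, 14, 51, 7, 43, 8, 2]
dequeue(): [14, 51, 7, 43, 8, 2]
dequeue(): [51, 7, 43, 8, 2]

Answer: 51 7 43 8 2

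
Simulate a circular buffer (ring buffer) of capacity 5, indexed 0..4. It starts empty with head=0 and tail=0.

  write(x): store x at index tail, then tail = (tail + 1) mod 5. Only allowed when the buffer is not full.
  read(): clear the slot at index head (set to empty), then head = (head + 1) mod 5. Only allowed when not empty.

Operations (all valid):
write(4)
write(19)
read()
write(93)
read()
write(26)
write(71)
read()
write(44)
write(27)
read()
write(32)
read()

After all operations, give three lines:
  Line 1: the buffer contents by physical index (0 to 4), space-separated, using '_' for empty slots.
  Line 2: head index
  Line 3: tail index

Answer: 44 27 32 _ _
0
3

Derivation:
write(4): buf=[4 _ _ _ _], head=0, tail=1, size=1
write(19): buf=[4 19 _ _ _], head=0, tail=2, size=2
read(): buf=[_ 19 _ _ _], head=1, tail=2, size=1
write(93): buf=[_ 19 93 _ _], head=1, tail=3, size=2
read(): buf=[_ _ 93 _ _], head=2, tail=3, size=1
write(26): buf=[_ _ 93 26 _], head=2, tail=4, size=2
write(71): buf=[_ _ 93 26 71], head=2, tail=0, size=3
read(): buf=[_ _ _ 26 71], head=3, tail=0, size=2
write(44): buf=[44 _ _ 26 71], head=3, tail=1, size=3
write(27): buf=[44 27 _ 26 71], head=3, tail=2, size=4
read(): buf=[44 27 _ _ 71], head=4, tail=2, size=3
write(32): buf=[44 27 32 _ 71], head=4, tail=3, size=4
read(): buf=[44 27 32 _ _], head=0, tail=3, size=3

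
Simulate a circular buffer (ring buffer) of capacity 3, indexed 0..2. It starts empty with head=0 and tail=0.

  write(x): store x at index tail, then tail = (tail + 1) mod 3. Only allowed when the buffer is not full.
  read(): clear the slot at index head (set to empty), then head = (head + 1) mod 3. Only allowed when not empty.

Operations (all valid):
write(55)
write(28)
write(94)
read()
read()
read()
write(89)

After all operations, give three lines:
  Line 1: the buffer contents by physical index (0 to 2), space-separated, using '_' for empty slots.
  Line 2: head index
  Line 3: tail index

Answer: 89 _ _
0
1

Derivation:
write(55): buf=[55 _ _], head=0, tail=1, size=1
write(28): buf=[55 28 _], head=0, tail=2, size=2
write(94): buf=[55 28 94], head=0, tail=0, size=3
read(): buf=[_ 28 94], head=1, tail=0, size=2
read(): buf=[_ _ 94], head=2, tail=0, size=1
read(): buf=[_ _ _], head=0, tail=0, size=0
write(89): buf=[89 _ _], head=0, tail=1, size=1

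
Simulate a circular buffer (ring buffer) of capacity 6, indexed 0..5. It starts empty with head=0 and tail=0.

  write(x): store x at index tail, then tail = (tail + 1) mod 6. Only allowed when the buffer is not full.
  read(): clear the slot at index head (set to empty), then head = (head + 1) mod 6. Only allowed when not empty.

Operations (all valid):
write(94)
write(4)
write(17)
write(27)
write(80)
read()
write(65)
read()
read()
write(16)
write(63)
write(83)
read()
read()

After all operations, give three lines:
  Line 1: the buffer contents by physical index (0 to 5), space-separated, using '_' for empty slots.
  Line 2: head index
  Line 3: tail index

Answer: 16 63 83 _ _ 65
5
3

Derivation:
write(94): buf=[94 _ _ _ _ _], head=0, tail=1, size=1
write(4): buf=[94 4 _ _ _ _], head=0, tail=2, size=2
write(17): buf=[94 4 17 _ _ _], head=0, tail=3, size=3
write(27): buf=[94 4 17 27 _ _], head=0, tail=4, size=4
write(80): buf=[94 4 17 27 80 _], head=0, tail=5, size=5
read(): buf=[_ 4 17 27 80 _], head=1, tail=5, size=4
write(65): buf=[_ 4 17 27 80 65], head=1, tail=0, size=5
read(): buf=[_ _ 17 27 80 65], head=2, tail=0, size=4
read(): buf=[_ _ _ 27 80 65], head=3, tail=0, size=3
write(16): buf=[16 _ _ 27 80 65], head=3, tail=1, size=4
write(63): buf=[16 63 _ 27 80 65], head=3, tail=2, size=5
write(83): buf=[16 63 83 27 80 65], head=3, tail=3, size=6
read(): buf=[16 63 83 _ 80 65], head=4, tail=3, size=5
read(): buf=[16 63 83 _ _ 65], head=5, tail=3, size=4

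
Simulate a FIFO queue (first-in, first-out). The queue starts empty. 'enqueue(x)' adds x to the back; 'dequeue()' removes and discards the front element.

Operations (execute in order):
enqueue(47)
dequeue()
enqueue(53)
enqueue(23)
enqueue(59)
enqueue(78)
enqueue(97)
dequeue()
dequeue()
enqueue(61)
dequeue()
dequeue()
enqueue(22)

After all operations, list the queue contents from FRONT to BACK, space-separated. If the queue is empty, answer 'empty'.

enqueue(47): [47]
dequeue(): []
enqueue(53): [53]
enqueue(23): [53, 23]
enqueue(59): [53, 23, 59]
enqueue(78): [53, 23, 59, 78]
enqueue(97): [53, 23, 59, 78, 97]
dequeue(): [23, 59, 78, 97]
dequeue(): [59, 78, 97]
enqueue(61): [59, 78, 97, 61]
dequeue(): [78, 97, 61]
dequeue(): [97, 61]
enqueue(22): [97, 61, 22]

Answer: 97 61 22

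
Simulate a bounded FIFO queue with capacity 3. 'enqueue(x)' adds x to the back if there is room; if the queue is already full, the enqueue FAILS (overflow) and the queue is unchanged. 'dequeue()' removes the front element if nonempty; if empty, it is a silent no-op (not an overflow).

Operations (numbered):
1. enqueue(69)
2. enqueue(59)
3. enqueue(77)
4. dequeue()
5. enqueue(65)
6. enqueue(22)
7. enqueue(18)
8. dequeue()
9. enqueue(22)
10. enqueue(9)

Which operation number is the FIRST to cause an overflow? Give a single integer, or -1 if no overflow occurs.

Answer: 6

Derivation:
1. enqueue(69): size=1
2. enqueue(59): size=2
3. enqueue(77): size=3
4. dequeue(): size=2
5. enqueue(65): size=3
6. enqueue(22): size=3=cap → OVERFLOW (fail)
7. enqueue(18): size=3=cap → OVERFLOW (fail)
8. dequeue(): size=2
9. enqueue(22): size=3
10. enqueue(9): size=3=cap → OVERFLOW (fail)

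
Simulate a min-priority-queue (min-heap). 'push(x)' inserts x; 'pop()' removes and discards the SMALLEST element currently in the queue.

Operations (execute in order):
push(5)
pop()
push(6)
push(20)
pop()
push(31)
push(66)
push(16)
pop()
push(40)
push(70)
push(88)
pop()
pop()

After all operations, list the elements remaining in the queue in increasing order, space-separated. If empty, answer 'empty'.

push(5): heap contents = [5]
pop() → 5: heap contents = []
push(6): heap contents = [6]
push(20): heap contents = [6, 20]
pop() → 6: heap contents = [20]
push(31): heap contents = [20, 31]
push(66): heap contents = [20, 31, 66]
push(16): heap contents = [16, 20, 31, 66]
pop() → 16: heap contents = [20, 31, 66]
push(40): heap contents = [20, 31, 40, 66]
push(70): heap contents = [20, 31, 40, 66, 70]
push(88): heap contents = [20, 31, 40, 66, 70, 88]
pop() → 20: heap contents = [31, 40, 66, 70, 88]
pop() → 31: heap contents = [40, 66, 70, 88]

Answer: 40 66 70 88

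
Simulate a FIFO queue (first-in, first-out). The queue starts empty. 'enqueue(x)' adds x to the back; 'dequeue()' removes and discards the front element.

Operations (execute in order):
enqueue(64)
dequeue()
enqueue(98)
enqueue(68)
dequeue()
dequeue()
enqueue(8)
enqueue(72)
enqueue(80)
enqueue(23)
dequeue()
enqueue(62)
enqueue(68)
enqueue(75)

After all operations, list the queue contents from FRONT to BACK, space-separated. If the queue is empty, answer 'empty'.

enqueue(64): [64]
dequeue(): []
enqueue(98): [98]
enqueue(68): [98, 68]
dequeue(): [68]
dequeue(): []
enqueue(8): [8]
enqueue(72): [8, 72]
enqueue(80): [8, 72, 80]
enqueue(23): [8, 72, 80, 23]
dequeue(): [72, 80, 23]
enqueue(62): [72, 80, 23, 62]
enqueue(68): [72, 80, 23, 62, 68]
enqueue(75): [72, 80, 23, 62, 68, 75]

Answer: 72 80 23 62 68 75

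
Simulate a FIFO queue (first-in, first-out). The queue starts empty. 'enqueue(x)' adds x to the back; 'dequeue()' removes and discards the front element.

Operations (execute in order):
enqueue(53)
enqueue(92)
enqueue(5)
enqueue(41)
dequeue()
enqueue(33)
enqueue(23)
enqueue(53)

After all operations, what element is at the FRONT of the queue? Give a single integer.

enqueue(53): queue = [53]
enqueue(92): queue = [53, 92]
enqueue(5): queue = [53, 92, 5]
enqueue(41): queue = [53, 92, 5, 41]
dequeue(): queue = [92, 5, 41]
enqueue(33): queue = [92, 5, 41, 33]
enqueue(23): queue = [92, 5, 41, 33, 23]
enqueue(53): queue = [92, 5, 41, 33, 23, 53]

Answer: 92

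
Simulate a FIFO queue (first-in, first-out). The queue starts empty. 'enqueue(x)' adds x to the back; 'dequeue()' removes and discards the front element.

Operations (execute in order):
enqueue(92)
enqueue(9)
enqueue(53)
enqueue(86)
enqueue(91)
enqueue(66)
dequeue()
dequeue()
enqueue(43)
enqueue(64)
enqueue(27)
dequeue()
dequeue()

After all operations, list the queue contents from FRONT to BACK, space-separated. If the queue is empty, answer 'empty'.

enqueue(92): [92]
enqueue(9): [92, 9]
enqueue(53): [92, 9, 53]
enqueue(86): [92, 9, 53, 86]
enqueue(91): [92, 9, 53, 86, 91]
enqueue(66): [92, 9, 53, 86, 91, 66]
dequeue(): [9, 53, 86, 91, 66]
dequeue(): [53, 86, 91, 66]
enqueue(43): [53, 86, 91, 66, 43]
enqueue(64): [53, 86, 91, 66, 43, 64]
enqueue(27): [53, 86, 91, 66, 43, 64, 27]
dequeue(): [86, 91, 66, 43, 64, 27]
dequeue(): [91, 66, 43, 64, 27]

Answer: 91 66 43 64 27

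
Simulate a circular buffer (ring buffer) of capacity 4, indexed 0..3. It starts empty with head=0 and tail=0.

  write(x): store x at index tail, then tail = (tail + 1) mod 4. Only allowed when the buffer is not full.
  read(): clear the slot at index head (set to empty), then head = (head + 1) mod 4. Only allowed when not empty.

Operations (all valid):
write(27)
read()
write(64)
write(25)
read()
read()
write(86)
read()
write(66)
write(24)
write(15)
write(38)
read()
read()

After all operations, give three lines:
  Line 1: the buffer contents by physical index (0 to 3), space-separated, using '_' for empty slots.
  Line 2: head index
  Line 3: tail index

Answer: _ _ 15 38
2
0

Derivation:
write(27): buf=[27 _ _ _], head=0, tail=1, size=1
read(): buf=[_ _ _ _], head=1, tail=1, size=0
write(64): buf=[_ 64 _ _], head=1, tail=2, size=1
write(25): buf=[_ 64 25 _], head=1, tail=3, size=2
read(): buf=[_ _ 25 _], head=2, tail=3, size=1
read(): buf=[_ _ _ _], head=3, tail=3, size=0
write(86): buf=[_ _ _ 86], head=3, tail=0, size=1
read(): buf=[_ _ _ _], head=0, tail=0, size=0
write(66): buf=[66 _ _ _], head=0, tail=1, size=1
write(24): buf=[66 24 _ _], head=0, tail=2, size=2
write(15): buf=[66 24 15 _], head=0, tail=3, size=3
write(38): buf=[66 24 15 38], head=0, tail=0, size=4
read(): buf=[_ 24 15 38], head=1, tail=0, size=3
read(): buf=[_ _ 15 38], head=2, tail=0, size=2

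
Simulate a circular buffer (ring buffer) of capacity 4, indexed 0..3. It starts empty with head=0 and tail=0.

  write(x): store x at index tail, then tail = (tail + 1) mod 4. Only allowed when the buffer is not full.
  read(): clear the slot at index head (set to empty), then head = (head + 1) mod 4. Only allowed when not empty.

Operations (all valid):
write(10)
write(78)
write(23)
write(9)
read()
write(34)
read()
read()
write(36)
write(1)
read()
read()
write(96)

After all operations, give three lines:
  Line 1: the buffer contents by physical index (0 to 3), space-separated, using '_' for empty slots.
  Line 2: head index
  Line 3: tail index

write(10): buf=[10 _ _ _], head=0, tail=1, size=1
write(78): buf=[10 78 _ _], head=0, tail=2, size=2
write(23): buf=[10 78 23 _], head=0, tail=3, size=3
write(9): buf=[10 78 23 9], head=0, tail=0, size=4
read(): buf=[_ 78 23 9], head=1, tail=0, size=3
write(34): buf=[34 78 23 9], head=1, tail=1, size=4
read(): buf=[34 _ 23 9], head=2, tail=1, size=3
read(): buf=[34 _ _ 9], head=3, tail=1, size=2
write(36): buf=[34 36 _ 9], head=3, tail=2, size=3
write(1): buf=[34 36 1 9], head=3, tail=3, size=4
read(): buf=[34 36 1 _], head=0, tail=3, size=3
read(): buf=[_ 36 1 _], head=1, tail=3, size=2
write(96): buf=[_ 36 1 96], head=1, tail=0, size=3

Answer: _ 36 1 96
1
0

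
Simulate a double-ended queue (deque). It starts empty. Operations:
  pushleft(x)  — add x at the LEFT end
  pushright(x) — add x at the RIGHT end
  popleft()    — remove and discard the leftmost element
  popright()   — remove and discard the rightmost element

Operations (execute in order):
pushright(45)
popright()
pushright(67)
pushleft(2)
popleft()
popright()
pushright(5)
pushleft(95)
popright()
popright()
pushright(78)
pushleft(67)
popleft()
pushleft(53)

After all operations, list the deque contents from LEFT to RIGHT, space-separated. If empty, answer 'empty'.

Answer: 53 78

Derivation:
pushright(45): [45]
popright(): []
pushright(67): [67]
pushleft(2): [2, 67]
popleft(): [67]
popright(): []
pushright(5): [5]
pushleft(95): [95, 5]
popright(): [95]
popright(): []
pushright(78): [78]
pushleft(67): [67, 78]
popleft(): [78]
pushleft(53): [53, 78]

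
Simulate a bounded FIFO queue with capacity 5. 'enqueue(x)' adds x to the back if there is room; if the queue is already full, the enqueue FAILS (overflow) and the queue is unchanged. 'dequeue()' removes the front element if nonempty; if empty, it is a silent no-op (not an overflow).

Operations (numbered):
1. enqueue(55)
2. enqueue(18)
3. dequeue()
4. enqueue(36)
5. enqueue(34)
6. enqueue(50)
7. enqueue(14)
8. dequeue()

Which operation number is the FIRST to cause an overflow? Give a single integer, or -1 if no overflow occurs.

1. enqueue(55): size=1
2. enqueue(18): size=2
3. dequeue(): size=1
4. enqueue(36): size=2
5. enqueue(34): size=3
6. enqueue(50): size=4
7. enqueue(14): size=5
8. dequeue(): size=4

Answer: -1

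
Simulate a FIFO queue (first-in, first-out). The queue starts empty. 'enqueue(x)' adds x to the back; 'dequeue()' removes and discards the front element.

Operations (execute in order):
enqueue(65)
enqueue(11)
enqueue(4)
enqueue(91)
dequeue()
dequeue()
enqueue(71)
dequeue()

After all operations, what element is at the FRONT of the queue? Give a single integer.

Answer: 91

Derivation:
enqueue(65): queue = [65]
enqueue(11): queue = [65, 11]
enqueue(4): queue = [65, 11, 4]
enqueue(91): queue = [65, 11, 4, 91]
dequeue(): queue = [11, 4, 91]
dequeue(): queue = [4, 91]
enqueue(71): queue = [4, 91, 71]
dequeue(): queue = [91, 71]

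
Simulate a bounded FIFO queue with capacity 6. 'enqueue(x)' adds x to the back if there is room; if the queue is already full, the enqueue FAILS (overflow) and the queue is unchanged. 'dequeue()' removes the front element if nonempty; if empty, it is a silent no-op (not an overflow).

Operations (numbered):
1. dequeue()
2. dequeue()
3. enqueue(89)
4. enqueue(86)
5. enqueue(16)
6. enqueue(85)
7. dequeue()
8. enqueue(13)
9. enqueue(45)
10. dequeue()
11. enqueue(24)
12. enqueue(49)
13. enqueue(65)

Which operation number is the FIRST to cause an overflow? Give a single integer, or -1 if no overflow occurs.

Answer: 13

Derivation:
1. dequeue(): empty, no-op, size=0
2. dequeue(): empty, no-op, size=0
3. enqueue(89): size=1
4. enqueue(86): size=2
5. enqueue(16): size=3
6. enqueue(85): size=4
7. dequeue(): size=3
8. enqueue(13): size=4
9. enqueue(45): size=5
10. dequeue(): size=4
11. enqueue(24): size=5
12. enqueue(49): size=6
13. enqueue(65): size=6=cap → OVERFLOW (fail)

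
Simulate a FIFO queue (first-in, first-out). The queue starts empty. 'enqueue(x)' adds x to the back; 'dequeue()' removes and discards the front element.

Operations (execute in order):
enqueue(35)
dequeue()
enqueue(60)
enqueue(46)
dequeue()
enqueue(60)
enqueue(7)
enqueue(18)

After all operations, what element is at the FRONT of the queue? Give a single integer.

enqueue(35): queue = [35]
dequeue(): queue = []
enqueue(60): queue = [60]
enqueue(46): queue = [60, 46]
dequeue(): queue = [46]
enqueue(60): queue = [46, 60]
enqueue(7): queue = [46, 60, 7]
enqueue(18): queue = [46, 60, 7, 18]

Answer: 46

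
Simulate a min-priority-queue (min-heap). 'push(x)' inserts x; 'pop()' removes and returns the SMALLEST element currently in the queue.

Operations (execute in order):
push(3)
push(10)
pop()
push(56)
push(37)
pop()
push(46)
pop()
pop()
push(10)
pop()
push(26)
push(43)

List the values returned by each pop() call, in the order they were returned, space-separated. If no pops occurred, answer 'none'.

push(3): heap contents = [3]
push(10): heap contents = [3, 10]
pop() → 3: heap contents = [10]
push(56): heap contents = [10, 56]
push(37): heap contents = [10, 37, 56]
pop() → 10: heap contents = [37, 56]
push(46): heap contents = [37, 46, 56]
pop() → 37: heap contents = [46, 56]
pop() → 46: heap contents = [56]
push(10): heap contents = [10, 56]
pop() → 10: heap contents = [56]
push(26): heap contents = [26, 56]
push(43): heap contents = [26, 43, 56]

Answer: 3 10 37 46 10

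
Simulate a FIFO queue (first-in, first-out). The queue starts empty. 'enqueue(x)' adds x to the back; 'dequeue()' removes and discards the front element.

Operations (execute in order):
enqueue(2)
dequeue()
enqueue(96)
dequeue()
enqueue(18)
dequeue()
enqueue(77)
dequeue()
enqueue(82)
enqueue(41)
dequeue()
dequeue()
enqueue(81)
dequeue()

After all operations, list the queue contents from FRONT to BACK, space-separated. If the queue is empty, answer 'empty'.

enqueue(2): [2]
dequeue(): []
enqueue(96): [96]
dequeue(): []
enqueue(18): [18]
dequeue(): []
enqueue(77): [77]
dequeue(): []
enqueue(82): [82]
enqueue(41): [82, 41]
dequeue(): [41]
dequeue(): []
enqueue(81): [81]
dequeue(): []

Answer: empty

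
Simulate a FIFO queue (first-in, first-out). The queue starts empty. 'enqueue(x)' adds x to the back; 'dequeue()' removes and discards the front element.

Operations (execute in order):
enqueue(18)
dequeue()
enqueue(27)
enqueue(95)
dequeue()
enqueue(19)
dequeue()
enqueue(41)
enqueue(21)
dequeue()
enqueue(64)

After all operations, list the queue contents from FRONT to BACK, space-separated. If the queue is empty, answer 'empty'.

Answer: 41 21 64

Derivation:
enqueue(18): [18]
dequeue(): []
enqueue(27): [27]
enqueue(95): [27, 95]
dequeue(): [95]
enqueue(19): [95, 19]
dequeue(): [19]
enqueue(41): [19, 41]
enqueue(21): [19, 41, 21]
dequeue(): [41, 21]
enqueue(64): [41, 21, 64]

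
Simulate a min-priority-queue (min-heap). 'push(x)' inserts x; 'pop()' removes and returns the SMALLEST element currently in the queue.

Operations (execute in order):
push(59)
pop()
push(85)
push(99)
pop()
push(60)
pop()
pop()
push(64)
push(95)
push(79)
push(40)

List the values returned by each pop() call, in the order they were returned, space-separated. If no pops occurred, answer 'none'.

push(59): heap contents = [59]
pop() → 59: heap contents = []
push(85): heap contents = [85]
push(99): heap contents = [85, 99]
pop() → 85: heap contents = [99]
push(60): heap contents = [60, 99]
pop() → 60: heap contents = [99]
pop() → 99: heap contents = []
push(64): heap contents = [64]
push(95): heap contents = [64, 95]
push(79): heap contents = [64, 79, 95]
push(40): heap contents = [40, 64, 79, 95]

Answer: 59 85 60 99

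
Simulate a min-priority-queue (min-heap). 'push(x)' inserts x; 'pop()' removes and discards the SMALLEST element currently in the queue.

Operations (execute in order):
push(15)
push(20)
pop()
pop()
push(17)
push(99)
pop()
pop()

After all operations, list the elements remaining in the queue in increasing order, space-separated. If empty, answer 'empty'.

Answer: empty

Derivation:
push(15): heap contents = [15]
push(20): heap contents = [15, 20]
pop() → 15: heap contents = [20]
pop() → 20: heap contents = []
push(17): heap contents = [17]
push(99): heap contents = [17, 99]
pop() → 17: heap contents = [99]
pop() → 99: heap contents = []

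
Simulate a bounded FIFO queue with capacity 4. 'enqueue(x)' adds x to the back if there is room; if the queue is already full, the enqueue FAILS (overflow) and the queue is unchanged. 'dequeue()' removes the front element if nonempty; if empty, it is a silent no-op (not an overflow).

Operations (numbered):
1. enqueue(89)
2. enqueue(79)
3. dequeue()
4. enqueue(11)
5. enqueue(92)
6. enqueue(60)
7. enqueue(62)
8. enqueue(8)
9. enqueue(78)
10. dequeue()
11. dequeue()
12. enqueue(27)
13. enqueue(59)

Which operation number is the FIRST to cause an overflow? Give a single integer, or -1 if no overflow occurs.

1. enqueue(89): size=1
2. enqueue(79): size=2
3. dequeue(): size=1
4. enqueue(11): size=2
5. enqueue(92): size=3
6. enqueue(60): size=4
7. enqueue(62): size=4=cap → OVERFLOW (fail)
8. enqueue(8): size=4=cap → OVERFLOW (fail)
9. enqueue(78): size=4=cap → OVERFLOW (fail)
10. dequeue(): size=3
11. dequeue(): size=2
12. enqueue(27): size=3
13. enqueue(59): size=4

Answer: 7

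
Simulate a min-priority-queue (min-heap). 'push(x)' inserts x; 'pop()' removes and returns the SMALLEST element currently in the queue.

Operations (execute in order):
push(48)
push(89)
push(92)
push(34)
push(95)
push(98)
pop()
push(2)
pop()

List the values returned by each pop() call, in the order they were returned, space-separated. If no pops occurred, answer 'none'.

push(48): heap contents = [48]
push(89): heap contents = [48, 89]
push(92): heap contents = [48, 89, 92]
push(34): heap contents = [34, 48, 89, 92]
push(95): heap contents = [34, 48, 89, 92, 95]
push(98): heap contents = [34, 48, 89, 92, 95, 98]
pop() → 34: heap contents = [48, 89, 92, 95, 98]
push(2): heap contents = [2, 48, 89, 92, 95, 98]
pop() → 2: heap contents = [48, 89, 92, 95, 98]

Answer: 34 2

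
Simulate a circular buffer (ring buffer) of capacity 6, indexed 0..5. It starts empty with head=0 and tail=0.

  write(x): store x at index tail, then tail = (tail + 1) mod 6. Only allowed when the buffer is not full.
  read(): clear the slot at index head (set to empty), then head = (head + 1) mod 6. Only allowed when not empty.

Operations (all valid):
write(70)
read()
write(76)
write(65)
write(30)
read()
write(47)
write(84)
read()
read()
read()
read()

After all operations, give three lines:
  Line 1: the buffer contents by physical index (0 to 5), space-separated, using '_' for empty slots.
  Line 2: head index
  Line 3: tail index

write(70): buf=[70 _ _ _ _ _], head=0, tail=1, size=1
read(): buf=[_ _ _ _ _ _], head=1, tail=1, size=0
write(76): buf=[_ 76 _ _ _ _], head=1, tail=2, size=1
write(65): buf=[_ 76 65 _ _ _], head=1, tail=3, size=2
write(30): buf=[_ 76 65 30 _ _], head=1, tail=4, size=3
read(): buf=[_ _ 65 30 _ _], head=2, tail=4, size=2
write(47): buf=[_ _ 65 30 47 _], head=2, tail=5, size=3
write(84): buf=[_ _ 65 30 47 84], head=2, tail=0, size=4
read(): buf=[_ _ _ 30 47 84], head=3, tail=0, size=3
read(): buf=[_ _ _ _ 47 84], head=4, tail=0, size=2
read(): buf=[_ _ _ _ _ 84], head=5, tail=0, size=1
read(): buf=[_ _ _ _ _ _], head=0, tail=0, size=0

Answer: _ _ _ _ _ _
0
0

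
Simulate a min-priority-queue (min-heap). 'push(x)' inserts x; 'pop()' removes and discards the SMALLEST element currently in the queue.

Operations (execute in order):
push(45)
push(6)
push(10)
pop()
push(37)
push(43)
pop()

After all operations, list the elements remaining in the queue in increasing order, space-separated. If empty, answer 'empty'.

Answer: 37 43 45

Derivation:
push(45): heap contents = [45]
push(6): heap contents = [6, 45]
push(10): heap contents = [6, 10, 45]
pop() → 6: heap contents = [10, 45]
push(37): heap contents = [10, 37, 45]
push(43): heap contents = [10, 37, 43, 45]
pop() → 10: heap contents = [37, 43, 45]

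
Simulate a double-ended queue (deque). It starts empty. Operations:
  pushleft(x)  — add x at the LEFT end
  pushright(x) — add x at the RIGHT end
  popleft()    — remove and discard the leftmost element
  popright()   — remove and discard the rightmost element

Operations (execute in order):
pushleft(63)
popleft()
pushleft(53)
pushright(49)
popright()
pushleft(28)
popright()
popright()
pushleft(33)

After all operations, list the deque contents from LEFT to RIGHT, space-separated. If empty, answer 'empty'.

Answer: 33

Derivation:
pushleft(63): [63]
popleft(): []
pushleft(53): [53]
pushright(49): [53, 49]
popright(): [53]
pushleft(28): [28, 53]
popright(): [28]
popright(): []
pushleft(33): [33]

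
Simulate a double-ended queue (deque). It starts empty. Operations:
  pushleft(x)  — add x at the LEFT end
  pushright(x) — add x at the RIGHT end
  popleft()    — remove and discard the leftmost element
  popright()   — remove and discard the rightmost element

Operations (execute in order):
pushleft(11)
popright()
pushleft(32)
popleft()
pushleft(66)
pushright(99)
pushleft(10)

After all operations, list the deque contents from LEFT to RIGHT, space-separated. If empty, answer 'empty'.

pushleft(11): [11]
popright(): []
pushleft(32): [32]
popleft(): []
pushleft(66): [66]
pushright(99): [66, 99]
pushleft(10): [10, 66, 99]

Answer: 10 66 99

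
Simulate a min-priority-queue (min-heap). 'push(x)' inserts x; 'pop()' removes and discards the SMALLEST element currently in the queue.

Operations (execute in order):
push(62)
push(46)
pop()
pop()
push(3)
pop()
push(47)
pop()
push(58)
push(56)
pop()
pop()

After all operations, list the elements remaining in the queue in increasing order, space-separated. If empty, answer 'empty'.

push(62): heap contents = [62]
push(46): heap contents = [46, 62]
pop() → 46: heap contents = [62]
pop() → 62: heap contents = []
push(3): heap contents = [3]
pop() → 3: heap contents = []
push(47): heap contents = [47]
pop() → 47: heap contents = []
push(58): heap contents = [58]
push(56): heap contents = [56, 58]
pop() → 56: heap contents = [58]
pop() → 58: heap contents = []

Answer: empty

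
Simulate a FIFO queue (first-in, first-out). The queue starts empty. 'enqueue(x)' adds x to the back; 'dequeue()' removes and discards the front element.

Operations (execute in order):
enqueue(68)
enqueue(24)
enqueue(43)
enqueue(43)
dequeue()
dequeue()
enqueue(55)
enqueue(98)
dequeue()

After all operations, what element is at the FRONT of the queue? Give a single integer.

enqueue(68): queue = [68]
enqueue(24): queue = [68, 24]
enqueue(43): queue = [68, 24, 43]
enqueue(43): queue = [68, 24, 43, 43]
dequeue(): queue = [24, 43, 43]
dequeue(): queue = [43, 43]
enqueue(55): queue = [43, 43, 55]
enqueue(98): queue = [43, 43, 55, 98]
dequeue(): queue = [43, 55, 98]

Answer: 43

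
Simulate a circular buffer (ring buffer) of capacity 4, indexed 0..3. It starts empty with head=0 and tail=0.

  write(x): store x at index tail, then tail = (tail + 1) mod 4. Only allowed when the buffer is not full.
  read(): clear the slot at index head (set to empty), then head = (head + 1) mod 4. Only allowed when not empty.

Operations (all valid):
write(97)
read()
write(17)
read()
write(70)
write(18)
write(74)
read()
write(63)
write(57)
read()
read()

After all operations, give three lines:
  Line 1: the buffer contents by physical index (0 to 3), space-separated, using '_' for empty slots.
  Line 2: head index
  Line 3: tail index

write(97): buf=[97 _ _ _], head=0, tail=1, size=1
read(): buf=[_ _ _ _], head=1, tail=1, size=0
write(17): buf=[_ 17 _ _], head=1, tail=2, size=1
read(): buf=[_ _ _ _], head=2, tail=2, size=0
write(70): buf=[_ _ 70 _], head=2, tail=3, size=1
write(18): buf=[_ _ 70 18], head=2, tail=0, size=2
write(74): buf=[74 _ 70 18], head=2, tail=1, size=3
read(): buf=[74 _ _ 18], head=3, tail=1, size=2
write(63): buf=[74 63 _ 18], head=3, tail=2, size=3
write(57): buf=[74 63 57 18], head=3, tail=3, size=4
read(): buf=[74 63 57 _], head=0, tail=3, size=3
read(): buf=[_ 63 57 _], head=1, tail=3, size=2

Answer: _ 63 57 _
1
3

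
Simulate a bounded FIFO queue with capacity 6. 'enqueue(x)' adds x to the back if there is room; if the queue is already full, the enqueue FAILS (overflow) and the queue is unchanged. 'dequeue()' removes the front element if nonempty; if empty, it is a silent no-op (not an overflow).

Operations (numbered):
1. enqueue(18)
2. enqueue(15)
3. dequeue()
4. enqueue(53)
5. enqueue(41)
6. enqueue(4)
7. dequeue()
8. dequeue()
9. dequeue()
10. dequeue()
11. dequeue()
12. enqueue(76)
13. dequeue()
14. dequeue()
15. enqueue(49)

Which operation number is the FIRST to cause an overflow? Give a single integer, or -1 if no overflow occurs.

Answer: -1

Derivation:
1. enqueue(18): size=1
2. enqueue(15): size=2
3. dequeue(): size=1
4. enqueue(53): size=2
5. enqueue(41): size=3
6. enqueue(4): size=4
7. dequeue(): size=3
8. dequeue(): size=2
9. dequeue(): size=1
10. dequeue(): size=0
11. dequeue(): empty, no-op, size=0
12. enqueue(76): size=1
13. dequeue(): size=0
14. dequeue(): empty, no-op, size=0
15. enqueue(49): size=1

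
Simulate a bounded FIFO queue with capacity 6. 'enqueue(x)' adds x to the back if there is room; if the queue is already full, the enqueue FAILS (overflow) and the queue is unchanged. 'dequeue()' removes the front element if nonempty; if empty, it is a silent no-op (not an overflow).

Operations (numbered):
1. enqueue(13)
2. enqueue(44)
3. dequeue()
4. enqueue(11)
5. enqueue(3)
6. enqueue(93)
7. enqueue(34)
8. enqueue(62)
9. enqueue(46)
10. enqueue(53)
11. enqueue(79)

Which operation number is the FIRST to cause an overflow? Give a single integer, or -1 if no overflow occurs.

1. enqueue(13): size=1
2. enqueue(44): size=2
3. dequeue(): size=1
4. enqueue(11): size=2
5. enqueue(3): size=3
6. enqueue(93): size=4
7. enqueue(34): size=5
8. enqueue(62): size=6
9. enqueue(46): size=6=cap → OVERFLOW (fail)
10. enqueue(53): size=6=cap → OVERFLOW (fail)
11. enqueue(79): size=6=cap → OVERFLOW (fail)

Answer: 9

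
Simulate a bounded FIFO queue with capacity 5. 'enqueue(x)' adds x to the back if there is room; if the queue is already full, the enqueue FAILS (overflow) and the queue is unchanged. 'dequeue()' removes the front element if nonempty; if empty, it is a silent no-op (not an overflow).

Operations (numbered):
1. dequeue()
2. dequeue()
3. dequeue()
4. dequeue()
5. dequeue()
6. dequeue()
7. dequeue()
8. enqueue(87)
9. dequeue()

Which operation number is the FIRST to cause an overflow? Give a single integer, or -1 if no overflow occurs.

Answer: -1

Derivation:
1. dequeue(): empty, no-op, size=0
2. dequeue(): empty, no-op, size=0
3. dequeue(): empty, no-op, size=0
4. dequeue(): empty, no-op, size=0
5. dequeue(): empty, no-op, size=0
6. dequeue(): empty, no-op, size=0
7. dequeue(): empty, no-op, size=0
8. enqueue(87): size=1
9. dequeue(): size=0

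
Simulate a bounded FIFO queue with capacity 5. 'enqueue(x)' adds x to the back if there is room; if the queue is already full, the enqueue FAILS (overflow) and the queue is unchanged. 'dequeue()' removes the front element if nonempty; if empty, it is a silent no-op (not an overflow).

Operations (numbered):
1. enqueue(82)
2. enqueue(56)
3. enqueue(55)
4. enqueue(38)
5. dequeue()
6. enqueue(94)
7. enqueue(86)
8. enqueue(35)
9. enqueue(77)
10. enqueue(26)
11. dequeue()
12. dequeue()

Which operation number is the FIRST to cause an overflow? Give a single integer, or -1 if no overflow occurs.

Answer: 8

Derivation:
1. enqueue(82): size=1
2. enqueue(56): size=2
3. enqueue(55): size=3
4. enqueue(38): size=4
5. dequeue(): size=3
6. enqueue(94): size=4
7. enqueue(86): size=5
8. enqueue(35): size=5=cap → OVERFLOW (fail)
9. enqueue(77): size=5=cap → OVERFLOW (fail)
10. enqueue(26): size=5=cap → OVERFLOW (fail)
11. dequeue(): size=4
12. dequeue(): size=3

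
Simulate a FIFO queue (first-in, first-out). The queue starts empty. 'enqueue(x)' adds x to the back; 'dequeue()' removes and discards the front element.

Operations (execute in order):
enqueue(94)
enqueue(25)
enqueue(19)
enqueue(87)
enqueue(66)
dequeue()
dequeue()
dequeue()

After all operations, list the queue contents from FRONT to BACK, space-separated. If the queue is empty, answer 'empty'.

Answer: 87 66

Derivation:
enqueue(94): [94]
enqueue(25): [94, 25]
enqueue(19): [94, 25, 19]
enqueue(87): [94, 25, 19, 87]
enqueue(66): [94, 25, 19, 87, 66]
dequeue(): [25, 19, 87, 66]
dequeue(): [19, 87, 66]
dequeue(): [87, 66]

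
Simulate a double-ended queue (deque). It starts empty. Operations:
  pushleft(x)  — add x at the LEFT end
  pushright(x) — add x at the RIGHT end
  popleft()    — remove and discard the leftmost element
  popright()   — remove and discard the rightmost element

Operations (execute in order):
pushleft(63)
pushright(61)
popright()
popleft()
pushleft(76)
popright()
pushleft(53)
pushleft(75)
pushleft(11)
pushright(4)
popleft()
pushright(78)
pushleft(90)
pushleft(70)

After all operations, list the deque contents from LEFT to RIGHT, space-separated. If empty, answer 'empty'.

pushleft(63): [63]
pushright(61): [63, 61]
popright(): [63]
popleft(): []
pushleft(76): [76]
popright(): []
pushleft(53): [53]
pushleft(75): [75, 53]
pushleft(11): [11, 75, 53]
pushright(4): [11, 75, 53, 4]
popleft(): [75, 53, 4]
pushright(78): [75, 53, 4, 78]
pushleft(90): [90, 75, 53, 4, 78]
pushleft(70): [70, 90, 75, 53, 4, 78]

Answer: 70 90 75 53 4 78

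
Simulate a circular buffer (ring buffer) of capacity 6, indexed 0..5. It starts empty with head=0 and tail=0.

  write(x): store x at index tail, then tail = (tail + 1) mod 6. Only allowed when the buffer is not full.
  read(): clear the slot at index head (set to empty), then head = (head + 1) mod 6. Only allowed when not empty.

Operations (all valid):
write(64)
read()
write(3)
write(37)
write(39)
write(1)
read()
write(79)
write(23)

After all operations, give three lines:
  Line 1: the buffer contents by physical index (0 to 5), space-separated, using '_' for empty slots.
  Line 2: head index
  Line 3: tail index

Answer: 23 _ 37 39 1 79
2
1

Derivation:
write(64): buf=[64 _ _ _ _ _], head=0, tail=1, size=1
read(): buf=[_ _ _ _ _ _], head=1, tail=1, size=0
write(3): buf=[_ 3 _ _ _ _], head=1, tail=2, size=1
write(37): buf=[_ 3 37 _ _ _], head=1, tail=3, size=2
write(39): buf=[_ 3 37 39 _ _], head=1, tail=4, size=3
write(1): buf=[_ 3 37 39 1 _], head=1, tail=5, size=4
read(): buf=[_ _ 37 39 1 _], head=2, tail=5, size=3
write(79): buf=[_ _ 37 39 1 79], head=2, tail=0, size=4
write(23): buf=[23 _ 37 39 1 79], head=2, tail=1, size=5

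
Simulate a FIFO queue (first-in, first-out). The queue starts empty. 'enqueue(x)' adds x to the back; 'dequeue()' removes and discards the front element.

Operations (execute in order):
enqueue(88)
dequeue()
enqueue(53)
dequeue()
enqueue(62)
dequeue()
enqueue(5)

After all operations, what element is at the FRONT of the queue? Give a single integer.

enqueue(88): queue = [88]
dequeue(): queue = []
enqueue(53): queue = [53]
dequeue(): queue = []
enqueue(62): queue = [62]
dequeue(): queue = []
enqueue(5): queue = [5]

Answer: 5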